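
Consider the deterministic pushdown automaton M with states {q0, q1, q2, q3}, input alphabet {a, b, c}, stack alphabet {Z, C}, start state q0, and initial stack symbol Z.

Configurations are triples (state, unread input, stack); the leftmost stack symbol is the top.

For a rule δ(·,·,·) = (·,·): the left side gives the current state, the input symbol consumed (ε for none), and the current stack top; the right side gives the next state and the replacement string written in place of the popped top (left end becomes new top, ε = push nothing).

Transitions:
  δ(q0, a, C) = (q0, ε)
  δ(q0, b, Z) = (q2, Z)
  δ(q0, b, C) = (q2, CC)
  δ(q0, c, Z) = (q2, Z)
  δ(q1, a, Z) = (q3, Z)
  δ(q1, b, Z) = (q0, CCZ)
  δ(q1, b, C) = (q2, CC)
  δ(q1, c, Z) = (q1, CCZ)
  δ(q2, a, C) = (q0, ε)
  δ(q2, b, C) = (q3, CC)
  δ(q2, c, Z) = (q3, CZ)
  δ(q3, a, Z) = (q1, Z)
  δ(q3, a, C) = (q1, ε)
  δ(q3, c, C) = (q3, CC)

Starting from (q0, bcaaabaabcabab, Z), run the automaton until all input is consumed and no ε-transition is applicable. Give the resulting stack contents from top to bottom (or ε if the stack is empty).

(q0, bcaaabaabcabab, Z) ⊢ (q2, caaabaabcabab, Z) ⊢ (q3, aaabaabcabab, CZ) ⊢ (q1, aabaabcabab, Z) ⊢ (q3, abaabcabab, Z) ⊢ (q1, baabcabab, Z) ⊢ (q0, aabcabab, CCZ) ⊢ (q0, abcabab, CZ) ⊢ (q0, bcabab, Z) ⊢ (q2, cabab, Z) ⊢ (q3, abab, CZ) ⊢ (q1, bab, Z) ⊢ (q0, ab, CCZ) ⊢ (q0, b, CZ) ⊢ (q2, ε, CCZ)
All input consumed in state q2 with stack CCZ.

CCZ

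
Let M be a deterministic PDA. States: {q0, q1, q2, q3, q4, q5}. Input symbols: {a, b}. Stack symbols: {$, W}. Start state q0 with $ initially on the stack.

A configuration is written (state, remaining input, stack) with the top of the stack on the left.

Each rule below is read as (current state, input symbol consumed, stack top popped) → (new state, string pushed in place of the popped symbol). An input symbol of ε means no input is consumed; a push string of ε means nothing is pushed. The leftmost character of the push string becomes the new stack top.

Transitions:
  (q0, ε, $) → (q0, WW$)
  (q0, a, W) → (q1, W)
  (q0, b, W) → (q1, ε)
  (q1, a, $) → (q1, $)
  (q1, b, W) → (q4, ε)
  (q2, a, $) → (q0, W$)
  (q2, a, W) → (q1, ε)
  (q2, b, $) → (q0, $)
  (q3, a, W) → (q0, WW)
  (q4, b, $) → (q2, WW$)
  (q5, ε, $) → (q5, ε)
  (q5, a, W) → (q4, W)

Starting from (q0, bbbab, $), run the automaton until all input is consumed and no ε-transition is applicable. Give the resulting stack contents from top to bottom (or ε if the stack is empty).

(q0, bbbab, $) ⊢ (q0, bbbab, WW$) ⊢ (q1, bbab, W$) ⊢ (q4, bab, $) ⊢ (q2, ab, WW$) ⊢ (q1, b, W$) ⊢ (q4, ε, $)
All input consumed in state q4 with stack $.

$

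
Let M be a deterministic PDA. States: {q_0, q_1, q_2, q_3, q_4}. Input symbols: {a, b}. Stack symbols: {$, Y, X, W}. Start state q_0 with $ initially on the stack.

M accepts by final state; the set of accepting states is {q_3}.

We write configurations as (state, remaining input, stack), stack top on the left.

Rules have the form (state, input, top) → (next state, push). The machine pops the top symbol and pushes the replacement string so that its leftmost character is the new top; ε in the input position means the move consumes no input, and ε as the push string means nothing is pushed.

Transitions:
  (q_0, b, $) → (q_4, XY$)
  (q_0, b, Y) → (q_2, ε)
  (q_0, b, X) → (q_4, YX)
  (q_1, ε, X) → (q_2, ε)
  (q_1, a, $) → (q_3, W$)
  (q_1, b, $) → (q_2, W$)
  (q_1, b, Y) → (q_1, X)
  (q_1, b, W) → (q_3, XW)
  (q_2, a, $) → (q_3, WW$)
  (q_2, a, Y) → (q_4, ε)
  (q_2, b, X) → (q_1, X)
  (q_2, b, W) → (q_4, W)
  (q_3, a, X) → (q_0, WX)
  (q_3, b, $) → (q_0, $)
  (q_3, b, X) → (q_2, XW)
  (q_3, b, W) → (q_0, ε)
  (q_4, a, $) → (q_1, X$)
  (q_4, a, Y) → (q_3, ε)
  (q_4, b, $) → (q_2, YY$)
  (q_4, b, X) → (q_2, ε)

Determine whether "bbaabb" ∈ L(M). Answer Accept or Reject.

Reject

(q_0, bbaabb, $)
  read b, top $: go to q_4, push XY$ → (q_4, baabb, XY$)
  read b, top X: go to q_2, push ε → (q_2, aabb, Y$)
  read a, top Y: go to q_4, push ε → (q_4, abb, $)
  read a, top $: go to q_1, push X$ → (q_1, bb, X$)
  ε-move, top X: go to q_2, push ε → (q_2, bb, $)
No transition applies at (q_2, bb, $); input not fully consumed.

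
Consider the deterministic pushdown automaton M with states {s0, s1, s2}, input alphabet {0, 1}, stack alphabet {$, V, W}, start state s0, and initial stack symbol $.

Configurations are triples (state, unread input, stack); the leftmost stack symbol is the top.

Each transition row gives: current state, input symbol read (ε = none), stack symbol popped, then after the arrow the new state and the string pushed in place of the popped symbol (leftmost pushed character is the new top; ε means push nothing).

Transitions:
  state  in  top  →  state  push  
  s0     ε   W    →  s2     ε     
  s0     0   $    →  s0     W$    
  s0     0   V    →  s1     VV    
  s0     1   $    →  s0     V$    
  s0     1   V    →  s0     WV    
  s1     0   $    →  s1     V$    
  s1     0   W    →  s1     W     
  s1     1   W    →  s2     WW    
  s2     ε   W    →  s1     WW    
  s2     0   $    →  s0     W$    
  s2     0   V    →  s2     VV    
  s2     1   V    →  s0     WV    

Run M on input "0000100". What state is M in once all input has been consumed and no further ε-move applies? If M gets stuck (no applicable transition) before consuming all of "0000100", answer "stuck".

(s0, 0000100, $)
  read 0, top $: go to s0, push W$ → (s0, 000100, W$)
  ε-move, top W: go to s2, push ε → (s2, 000100, $)
  read 0, top $: go to s0, push W$ → (s0, 00100, W$)
  ε-move, top W: go to s2, push ε → (s2, 00100, $)
  read 0, top $: go to s0, push W$ → (s0, 0100, W$)
  ε-move, top W: go to s2, push ε → (s2, 0100, $)
  read 0, top $: go to s0, push W$ → (s0, 100, W$)
  ε-move, top W: go to s2, push ε → (s2, 100, $)
No transition for (s2, 1, top $); M blocks with input 100 remaining.

stuck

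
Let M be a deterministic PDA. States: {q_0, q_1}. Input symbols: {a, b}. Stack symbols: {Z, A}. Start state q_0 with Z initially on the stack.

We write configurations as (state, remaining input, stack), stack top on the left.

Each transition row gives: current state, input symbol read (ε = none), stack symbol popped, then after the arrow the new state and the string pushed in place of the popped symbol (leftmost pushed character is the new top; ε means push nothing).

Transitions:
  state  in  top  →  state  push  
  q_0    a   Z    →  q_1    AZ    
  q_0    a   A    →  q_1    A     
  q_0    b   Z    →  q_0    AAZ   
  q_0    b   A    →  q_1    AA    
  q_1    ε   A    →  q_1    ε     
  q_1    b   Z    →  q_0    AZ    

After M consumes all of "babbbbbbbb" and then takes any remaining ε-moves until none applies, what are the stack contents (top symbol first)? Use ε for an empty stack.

(q_0, babbbbbbbb, Z)
  read b, top Z: go to q_0, push AAZ → (q_0, abbbbbbbb, AAZ)
  read a, top A: go to q_1, push A → (q_1, bbbbbbbb, AAZ)
  ε-move, top A: go to q_1, push ε → (q_1, bbbbbbbb, AZ)
  ε-move, top A: go to q_1, push ε → (q_1, bbbbbbbb, Z)
  read b, top Z: go to q_0, push AZ → (q_0, bbbbbbb, AZ)
  read b, top A: go to q_1, push AA → (q_1, bbbbbb, AAZ)
  ε-move, top A: go to q_1, push ε → (q_1, bbbbbb, AZ)
  ε-move, top A: go to q_1, push ε → (q_1, bbbbbb, Z)
  read b, top Z: go to q_0, push AZ → (q_0, bbbbb, AZ)
  read b, top A: go to q_1, push AA → (q_1, bbbb, AAZ)
  ε-move, top A: go to q_1, push ε → (q_1, bbbb, AZ)
  ε-move, top A: go to q_1, push ε → (q_1, bbbb, Z)
  read b, top Z: go to q_0, push AZ → (q_0, bbb, AZ)
  read b, top A: go to q_1, push AA → (q_1, bb, AAZ)
  ε-move, top A: go to q_1, push ε → (q_1, bb, AZ)
  ε-move, top A: go to q_1, push ε → (q_1, bb, Z)
  read b, top Z: go to q_0, push AZ → (q_0, b, AZ)
  read b, top A: go to q_1, push AA → (q_1, ε, AAZ)
  ε-move, top A: go to q_1, push ε → (q_1, ε, AZ)
  ε-move, top A: go to q_1, push ε → (q_1, ε, Z)
All input consumed in state q_1 with stack Z.

Z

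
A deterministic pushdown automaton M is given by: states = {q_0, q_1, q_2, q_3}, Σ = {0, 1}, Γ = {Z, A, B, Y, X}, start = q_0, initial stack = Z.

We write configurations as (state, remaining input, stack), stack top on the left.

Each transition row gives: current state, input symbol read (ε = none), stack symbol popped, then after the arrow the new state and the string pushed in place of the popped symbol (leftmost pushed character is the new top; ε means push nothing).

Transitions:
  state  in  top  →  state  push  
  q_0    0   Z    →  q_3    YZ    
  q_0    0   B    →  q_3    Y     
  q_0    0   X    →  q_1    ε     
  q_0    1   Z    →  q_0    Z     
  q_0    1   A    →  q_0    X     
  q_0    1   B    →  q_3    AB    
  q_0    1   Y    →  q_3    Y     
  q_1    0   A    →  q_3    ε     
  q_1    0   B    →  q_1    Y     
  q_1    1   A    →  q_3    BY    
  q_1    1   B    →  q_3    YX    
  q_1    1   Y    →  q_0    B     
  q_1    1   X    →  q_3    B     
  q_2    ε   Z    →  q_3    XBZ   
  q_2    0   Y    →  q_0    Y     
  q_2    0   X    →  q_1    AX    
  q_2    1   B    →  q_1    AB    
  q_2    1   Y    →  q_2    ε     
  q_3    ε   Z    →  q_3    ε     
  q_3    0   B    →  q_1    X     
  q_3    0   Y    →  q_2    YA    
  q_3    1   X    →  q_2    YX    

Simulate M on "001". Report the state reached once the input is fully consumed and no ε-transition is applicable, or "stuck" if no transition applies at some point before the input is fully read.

q_2

(q_0, 001, Z)
  read 0, top Z: go to q_3, push YZ → (q_3, 01, YZ)
  read 0, top Y: go to q_2, push YA → (q_2, 1, YAZ)
  read 1, top Y: go to q_2, push ε → (q_2, ε, AZ)
All input consumed; M is in state q_2.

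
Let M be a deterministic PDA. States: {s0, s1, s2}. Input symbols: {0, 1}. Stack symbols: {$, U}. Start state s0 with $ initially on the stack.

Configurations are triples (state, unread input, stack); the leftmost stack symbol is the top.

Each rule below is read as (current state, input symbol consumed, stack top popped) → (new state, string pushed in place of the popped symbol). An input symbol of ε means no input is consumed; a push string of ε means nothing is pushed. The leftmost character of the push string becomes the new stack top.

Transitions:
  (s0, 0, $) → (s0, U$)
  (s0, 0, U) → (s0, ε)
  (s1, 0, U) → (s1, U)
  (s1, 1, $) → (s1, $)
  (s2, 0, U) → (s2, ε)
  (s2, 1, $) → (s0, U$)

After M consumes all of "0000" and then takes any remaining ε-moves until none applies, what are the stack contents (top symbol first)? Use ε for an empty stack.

$

(s0, 0000, $)
  read 0, top $: go to s0, push U$ → (s0, 000, U$)
  read 0, top U: go to s0, push ε → (s0, 00, $)
  read 0, top $: go to s0, push U$ → (s0, 0, U$)
  read 0, top U: go to s0, push ε → (s0, ε, $)
All input consumed in state s0 with stack $.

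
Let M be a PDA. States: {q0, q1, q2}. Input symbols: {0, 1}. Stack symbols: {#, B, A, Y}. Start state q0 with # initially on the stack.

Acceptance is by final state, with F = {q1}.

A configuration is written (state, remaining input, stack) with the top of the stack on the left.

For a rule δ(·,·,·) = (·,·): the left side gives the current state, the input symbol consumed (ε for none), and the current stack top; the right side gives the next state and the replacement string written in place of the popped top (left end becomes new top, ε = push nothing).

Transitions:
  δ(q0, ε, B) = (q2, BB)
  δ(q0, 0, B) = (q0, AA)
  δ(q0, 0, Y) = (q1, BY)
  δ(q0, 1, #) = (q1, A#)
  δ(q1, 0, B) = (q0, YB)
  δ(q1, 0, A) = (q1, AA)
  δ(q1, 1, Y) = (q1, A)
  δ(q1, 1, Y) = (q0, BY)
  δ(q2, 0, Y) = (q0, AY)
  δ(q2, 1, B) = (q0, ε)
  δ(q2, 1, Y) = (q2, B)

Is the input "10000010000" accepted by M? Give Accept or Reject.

Reject

No computation consumes all input and reaches a final state.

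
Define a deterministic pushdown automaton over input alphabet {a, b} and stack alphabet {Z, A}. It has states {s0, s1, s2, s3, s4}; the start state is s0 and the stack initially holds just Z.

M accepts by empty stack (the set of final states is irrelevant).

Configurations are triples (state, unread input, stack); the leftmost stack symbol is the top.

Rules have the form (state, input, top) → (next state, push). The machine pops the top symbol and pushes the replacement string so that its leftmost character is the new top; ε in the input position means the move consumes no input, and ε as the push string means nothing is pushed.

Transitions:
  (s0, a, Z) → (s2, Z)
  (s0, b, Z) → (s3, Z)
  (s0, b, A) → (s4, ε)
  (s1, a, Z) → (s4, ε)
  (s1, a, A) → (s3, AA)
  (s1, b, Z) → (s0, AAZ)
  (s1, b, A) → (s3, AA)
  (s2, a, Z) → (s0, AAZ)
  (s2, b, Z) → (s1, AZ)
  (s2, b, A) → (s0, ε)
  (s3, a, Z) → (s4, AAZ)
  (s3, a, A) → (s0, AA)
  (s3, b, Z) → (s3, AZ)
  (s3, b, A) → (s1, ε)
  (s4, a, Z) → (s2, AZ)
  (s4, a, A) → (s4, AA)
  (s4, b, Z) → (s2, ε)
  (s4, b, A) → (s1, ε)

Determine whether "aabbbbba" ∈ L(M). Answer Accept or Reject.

Accept

(s0, aabbbbba, Z) ⊢ (s2, abbbbba, Z) ⊢ (s0, bbbbba, AAZ) ⊢ (s4, bbbba, AZ) ⊢ (s1, bbba, Z) ⊢ (s0, bba, AAZ) ⊢ (s4, ba, AZ) ⊢ (s1, a, Z) ⊢ (s4, ε, ε)
All input consumed and the stack is empty.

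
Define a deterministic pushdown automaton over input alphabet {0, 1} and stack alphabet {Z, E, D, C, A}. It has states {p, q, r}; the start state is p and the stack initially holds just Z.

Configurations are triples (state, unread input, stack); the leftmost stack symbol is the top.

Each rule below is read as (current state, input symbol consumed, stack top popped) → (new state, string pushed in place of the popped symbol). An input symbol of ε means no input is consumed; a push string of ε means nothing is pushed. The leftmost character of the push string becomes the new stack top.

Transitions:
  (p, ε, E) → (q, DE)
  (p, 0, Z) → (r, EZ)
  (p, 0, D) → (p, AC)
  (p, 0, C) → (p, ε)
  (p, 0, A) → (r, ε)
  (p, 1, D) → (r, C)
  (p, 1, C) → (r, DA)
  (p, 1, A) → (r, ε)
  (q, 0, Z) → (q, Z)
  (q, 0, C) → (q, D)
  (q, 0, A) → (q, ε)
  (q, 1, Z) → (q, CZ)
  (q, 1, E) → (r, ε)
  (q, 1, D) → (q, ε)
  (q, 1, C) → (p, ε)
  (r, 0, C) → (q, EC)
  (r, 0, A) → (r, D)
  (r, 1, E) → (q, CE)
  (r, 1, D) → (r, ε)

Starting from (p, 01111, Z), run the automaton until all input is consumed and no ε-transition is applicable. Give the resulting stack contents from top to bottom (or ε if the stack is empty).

(p, 01111, Z)
  read 0, top Z: go to r, push EZ → (r, 1111, EZ)
  read 1, top E: go to q, push CE → (q, 111, CEZ)
  read 1, top C: go to p, push ε → (p, 11, EZ)
  ε-move, top E: go to q, push DE → (q, 11, DEZ)
  read 1, top D: go to q, push ε → (q, 1, EZ)
  read 1, top E: go to r, push ε → (r, ε, Z)
All input consumed in state r with stack Z.

Z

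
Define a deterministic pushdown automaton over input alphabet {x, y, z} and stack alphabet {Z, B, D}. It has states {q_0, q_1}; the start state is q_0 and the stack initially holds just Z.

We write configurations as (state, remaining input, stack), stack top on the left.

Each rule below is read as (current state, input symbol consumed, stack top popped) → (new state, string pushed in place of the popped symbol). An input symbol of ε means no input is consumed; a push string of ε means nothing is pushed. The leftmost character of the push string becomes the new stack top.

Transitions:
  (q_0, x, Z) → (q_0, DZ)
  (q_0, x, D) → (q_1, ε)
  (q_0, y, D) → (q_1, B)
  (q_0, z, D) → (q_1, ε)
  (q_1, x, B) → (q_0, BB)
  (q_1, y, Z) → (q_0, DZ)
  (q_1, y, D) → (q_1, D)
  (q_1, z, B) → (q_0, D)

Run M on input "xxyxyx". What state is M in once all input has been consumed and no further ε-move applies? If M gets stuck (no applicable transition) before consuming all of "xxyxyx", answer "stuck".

(q_0, xxyxyx, Z)
  read x, top Z: go to q_0, push DZ → (q_0, xyxyx, DZ)
  read x, top D: go to q_1, push ε → (q_1, yxyx, Z)
  read y, top Z: go to q_0, push DZ → (q_0, xyx, DZ)
  read x, top D: go to q_1, push ε → (q_1, yx, Z)
  read y, top Z: go to q_0, push DZ → (q_0, x, DZ)
  read x, top D: go to q_1, push ε → (q_1, ε, Z)
All input consumed; M is in state q_1.

q_1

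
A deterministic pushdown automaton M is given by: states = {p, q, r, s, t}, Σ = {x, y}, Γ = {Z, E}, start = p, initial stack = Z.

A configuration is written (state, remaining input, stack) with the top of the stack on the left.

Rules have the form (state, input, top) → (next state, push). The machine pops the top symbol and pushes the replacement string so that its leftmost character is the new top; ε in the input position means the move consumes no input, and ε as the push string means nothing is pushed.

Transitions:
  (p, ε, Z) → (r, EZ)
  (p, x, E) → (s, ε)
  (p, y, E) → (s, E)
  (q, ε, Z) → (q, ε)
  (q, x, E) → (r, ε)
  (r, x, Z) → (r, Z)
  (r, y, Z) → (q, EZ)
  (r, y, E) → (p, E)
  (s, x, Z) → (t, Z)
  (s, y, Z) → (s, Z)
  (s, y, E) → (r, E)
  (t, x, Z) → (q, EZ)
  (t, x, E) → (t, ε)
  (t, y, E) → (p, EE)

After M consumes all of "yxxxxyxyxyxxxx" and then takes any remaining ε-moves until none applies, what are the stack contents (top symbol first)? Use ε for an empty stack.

Z

(p, yxxxxyxyxyxxxx, Z)
  ε-move, top Z: go to r, push EZ → (r, yxxxxyxyxyxxxx, EZ)
  read y, top E: go to p, push E → (p, xxxxyxyxyxxxx, EZ)
  read x, top E: go to s, push ε → (s, xxxyxyxyxxxx, Z)
  read x, top Z: go to t, push Z → (t, xxyxyxyxxxx, Z)
  read x, top Z: go to q, push EZ → (q, xyxyxyxxxx, EZ)
  read x, top E: go to r, push ε → (r, yxyxyxxxx, Z)
  read y, top Z: go to q, push EZ → (q, xyxyxxxx, EZ)
  read x, top E: go to r, push ε → (r, yxyxxxx, Z)
  read y, top Z: go to q, push EZ → (q, xyxxxx, EZ)
  read x, top E: go to r, push ε → (r, yxxxx, Z)
  read y, top Z: go to q, push EZ → (q, xxxx, EZ)
  read x, top E: go to r, push ε → (r, xxx, Z)
  read x, top Z: go to r, push Z → (r, xx, Z)
  read x, top Z: go to r, push Z → (r, x, Z)
  read x, top Z: go to r, push Z → (r, ε, Z)
All input consumed in state r with stack Z.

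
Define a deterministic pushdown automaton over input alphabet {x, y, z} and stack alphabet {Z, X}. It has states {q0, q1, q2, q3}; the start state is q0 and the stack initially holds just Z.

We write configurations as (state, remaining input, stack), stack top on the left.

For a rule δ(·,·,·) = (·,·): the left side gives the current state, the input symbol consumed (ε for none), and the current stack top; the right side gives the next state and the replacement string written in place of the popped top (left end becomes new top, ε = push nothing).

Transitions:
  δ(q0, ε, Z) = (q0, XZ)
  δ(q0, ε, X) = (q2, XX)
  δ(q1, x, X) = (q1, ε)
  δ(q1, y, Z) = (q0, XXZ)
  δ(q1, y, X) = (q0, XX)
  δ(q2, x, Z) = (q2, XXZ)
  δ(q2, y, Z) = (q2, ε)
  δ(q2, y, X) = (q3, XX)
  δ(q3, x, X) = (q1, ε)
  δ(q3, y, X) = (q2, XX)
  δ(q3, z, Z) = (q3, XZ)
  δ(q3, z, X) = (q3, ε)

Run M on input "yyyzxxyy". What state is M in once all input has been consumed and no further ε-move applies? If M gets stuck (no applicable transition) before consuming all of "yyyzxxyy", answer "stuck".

(q0, yyyzxxyy, Z)
  ε-move, top Z: go to q0, push XZ → (q0, yyyzxxyy, XZ)
  ε-move, top X: go to q2, push XX → (q2, yyyzxxyy, XXZ)
  read y, top X: go to q3, push XX → (q3, yyzxxyy, XXXZ)
  read y, top X: go to q2, push XX → (q2, yzxxyy, XXXXZ)
  read y, top X: go to q3, push XX → (q3, zxxyy, XXXXXZ)
  read z, top X: go to q3, push ε → (q3, xxyy, XXXXZ)
  read x, top X: go to q1, push ε → (q1, xyy, XXXZ)
  read x, top X: go to q1, push ε → (q1, yy, XXZ)
  read y, top X: go to q0, push XX → (q0, y, XXXZ)
  ε-move, top X: go to q2, push XX → (q2, y, XXXXZ)
  read y, top X: go to q3, push XX → (q3, ε, XXXXXZ)
All input consumed; M is in state q3.

q3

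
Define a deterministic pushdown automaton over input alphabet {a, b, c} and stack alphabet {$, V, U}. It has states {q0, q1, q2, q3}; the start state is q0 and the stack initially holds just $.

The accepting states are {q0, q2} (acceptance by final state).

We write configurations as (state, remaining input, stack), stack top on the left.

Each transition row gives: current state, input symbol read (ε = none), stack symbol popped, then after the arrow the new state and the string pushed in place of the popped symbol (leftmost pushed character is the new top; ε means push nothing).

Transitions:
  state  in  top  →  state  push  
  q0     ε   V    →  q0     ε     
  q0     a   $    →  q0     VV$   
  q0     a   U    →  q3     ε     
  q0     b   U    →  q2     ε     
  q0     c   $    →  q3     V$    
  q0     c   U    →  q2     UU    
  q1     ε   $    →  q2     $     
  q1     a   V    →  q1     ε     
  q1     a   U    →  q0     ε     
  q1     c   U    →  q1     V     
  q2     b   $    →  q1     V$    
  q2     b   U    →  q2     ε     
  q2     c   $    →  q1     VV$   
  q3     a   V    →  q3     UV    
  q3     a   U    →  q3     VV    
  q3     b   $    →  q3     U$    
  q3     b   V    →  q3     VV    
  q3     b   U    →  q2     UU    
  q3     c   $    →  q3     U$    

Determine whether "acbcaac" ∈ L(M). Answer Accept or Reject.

(q0, acbcaac, $)
  read a, top $: go to q0, push VV$ → (q0, cbcaac, VV$)
  ε-move, top V: go to q0, push ε → (q0, cbcaac, V$)
  ε-move, top V: go to q0, push ε → (q0, cbcaac, $)
  read c, top $: go to q3, push V$ → (q3, bcaac, V$)
  read b, top V: go to q3, push VV → (q3, caac, VV$)
No transition applies at (q3, caac, VV$); input not fully consumed.

Reject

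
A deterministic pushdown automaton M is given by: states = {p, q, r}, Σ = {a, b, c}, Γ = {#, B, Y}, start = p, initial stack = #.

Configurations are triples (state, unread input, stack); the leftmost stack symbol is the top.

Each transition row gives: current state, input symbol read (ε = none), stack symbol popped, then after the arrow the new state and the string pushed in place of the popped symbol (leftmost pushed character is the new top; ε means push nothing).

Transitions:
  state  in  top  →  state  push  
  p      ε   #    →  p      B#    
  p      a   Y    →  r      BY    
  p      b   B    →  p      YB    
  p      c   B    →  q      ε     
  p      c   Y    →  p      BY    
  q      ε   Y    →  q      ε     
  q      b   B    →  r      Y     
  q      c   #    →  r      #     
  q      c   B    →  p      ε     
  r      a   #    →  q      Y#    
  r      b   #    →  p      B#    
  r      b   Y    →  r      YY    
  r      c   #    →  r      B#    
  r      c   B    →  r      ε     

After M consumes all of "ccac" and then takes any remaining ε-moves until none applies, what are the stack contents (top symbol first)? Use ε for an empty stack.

(p, ccac, #)
  ε-move, top #: go to p, push B# → (p, ccac, B#)
  read c, top B: go to q, push ε → (q, cac, #)
  read c, top #: go to r, push # → (r, ac, #)
  read a, top #: go to q, push Y# → (q, c, Y#)
  ε-move, top Y: go to q, push ε → (q, c, #)
  read c, top #: go to r, push # → (r, ε, #)
All input consumed in state r with stack #.

#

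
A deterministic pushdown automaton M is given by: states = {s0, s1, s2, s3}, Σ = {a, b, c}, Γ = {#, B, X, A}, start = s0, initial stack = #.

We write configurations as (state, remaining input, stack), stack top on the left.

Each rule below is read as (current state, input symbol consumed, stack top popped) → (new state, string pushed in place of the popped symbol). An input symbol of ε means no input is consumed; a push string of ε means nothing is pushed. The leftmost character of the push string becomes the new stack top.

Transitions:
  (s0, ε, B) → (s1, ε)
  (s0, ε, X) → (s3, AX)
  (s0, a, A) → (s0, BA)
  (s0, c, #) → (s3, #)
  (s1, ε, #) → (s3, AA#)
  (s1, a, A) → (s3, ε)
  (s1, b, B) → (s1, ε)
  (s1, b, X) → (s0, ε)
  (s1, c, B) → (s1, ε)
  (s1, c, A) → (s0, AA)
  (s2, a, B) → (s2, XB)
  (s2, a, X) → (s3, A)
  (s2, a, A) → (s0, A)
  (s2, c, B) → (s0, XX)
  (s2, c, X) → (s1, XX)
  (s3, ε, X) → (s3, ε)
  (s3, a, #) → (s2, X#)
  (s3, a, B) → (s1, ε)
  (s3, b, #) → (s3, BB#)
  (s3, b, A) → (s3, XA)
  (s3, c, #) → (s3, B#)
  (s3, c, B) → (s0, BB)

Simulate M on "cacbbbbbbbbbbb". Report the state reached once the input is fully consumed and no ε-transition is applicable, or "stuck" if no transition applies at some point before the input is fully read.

s3

(s0, cacbbbbbbbbbbb, #)
  read c, top #: go to s3, push # → (s3, acbbbbbbbbbbb, #)
  read a, top #: go to s2, push X# → (s2, cbbbbbbbbbbb, X#)
  read c, top X: go to s1, push XX → (s1, bbbbbbbbbbb, XX#)
  read b, top X: go to s0, push ε → (s0, bbbbbbbbbb, X#)
  ε-move, top X: go to s3, push AX → (s3, bbbbbbbbbb, AX#)
  read b, top A: go to s3, push XA → (s3, bbbbbbbbb, XAX#)
  ε-move, top X: go to s3, push ε → (s3, bbbbbbbbb, AX#)
  read b, top A: go to s3, push XA → (s3, bbbbbbbb, XAX#)
  ε-move, top X: go to s3, push ε → (s3, bbbbbbbb, AX#)
  read b, top A: go to s3, push XA → (s3, bbbbbbb, XAX#)
  ε-move, top X: go to s3, push ε → (s3, bbbbbbb, AX#)
  read b, top A: go to s3, push XA → (s3, bbbbbb, XAX#)
  ε-move, top X: go to s3, push ε → (s3, bbbbbb, AX#)
  read b, top A: go to s3, push XA → (s3, bbbbb, XAX#)
  ε-move, top X: go to s3, push ε → (s3, bbbbb, AX#)
  read b, top A: go to s3, push XA → (s3, bbbb, XAX#)
  ε-move, top X: go to s3, push ε → (s3, bbbb, AX#)
  read b, top A: go to s3, push XA → (s3, bbb, XAX#)
  ε-move, top X: go to s3, push ε → (s3, bbb, AX#)
  read b, top A: go to s3, push XA → (s3, bb, XAX#)
  ε-move, top X: go to s3, push ε → (s3, bb, AX#)
  read b, top A: go to s3, push XA → (s3, b, XAX#)
  ε-move, top X: go to s3, push ε → (s3, b, AX#)
  read b, top A: go to s3, push XA → (s3, ε, XAX#)
  ε-move, top X: go to s3, push ε → (s3, ε, AX#)
All input consumed; M is in state s3.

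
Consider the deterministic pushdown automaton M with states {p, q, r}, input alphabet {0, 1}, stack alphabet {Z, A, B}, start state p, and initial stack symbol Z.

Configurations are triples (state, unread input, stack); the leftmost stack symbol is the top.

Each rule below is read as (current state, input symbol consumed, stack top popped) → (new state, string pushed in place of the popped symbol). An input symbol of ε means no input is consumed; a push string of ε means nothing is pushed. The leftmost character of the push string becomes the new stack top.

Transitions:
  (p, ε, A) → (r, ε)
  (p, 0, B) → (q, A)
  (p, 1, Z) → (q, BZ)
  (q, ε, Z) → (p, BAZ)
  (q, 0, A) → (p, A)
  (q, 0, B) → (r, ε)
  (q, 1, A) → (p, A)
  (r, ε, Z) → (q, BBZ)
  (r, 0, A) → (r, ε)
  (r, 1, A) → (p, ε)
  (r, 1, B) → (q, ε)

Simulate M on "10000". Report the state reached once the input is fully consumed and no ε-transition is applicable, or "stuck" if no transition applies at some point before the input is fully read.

(p, 10000, Z)
  read 1, top Z: go to q, push BZ → (q, 0000, BZ)
  read 0, top B: go to r, push ε → (r, 000, Z)
  ε-move, top Z: go to q, push BBZ → (q, 000, BBZ)
  read 0, top B: go to r, push ε → (r, 00, BZ)
No transition for (r, 0, top B); M blocks with input 00 remaining.

stuck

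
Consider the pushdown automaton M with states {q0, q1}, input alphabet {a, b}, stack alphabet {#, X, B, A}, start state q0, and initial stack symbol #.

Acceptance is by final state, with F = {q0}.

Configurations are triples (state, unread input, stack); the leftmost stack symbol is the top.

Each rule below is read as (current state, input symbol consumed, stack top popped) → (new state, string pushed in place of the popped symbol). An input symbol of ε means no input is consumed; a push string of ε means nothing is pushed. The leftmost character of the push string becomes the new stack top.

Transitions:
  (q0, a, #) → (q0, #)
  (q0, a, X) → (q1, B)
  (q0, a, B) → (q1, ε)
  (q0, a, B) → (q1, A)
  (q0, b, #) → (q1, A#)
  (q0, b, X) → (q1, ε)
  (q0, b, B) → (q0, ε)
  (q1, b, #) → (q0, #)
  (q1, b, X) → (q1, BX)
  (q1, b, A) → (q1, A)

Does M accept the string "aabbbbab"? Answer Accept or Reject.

Reject

No computation consumes all input and reaches a final state.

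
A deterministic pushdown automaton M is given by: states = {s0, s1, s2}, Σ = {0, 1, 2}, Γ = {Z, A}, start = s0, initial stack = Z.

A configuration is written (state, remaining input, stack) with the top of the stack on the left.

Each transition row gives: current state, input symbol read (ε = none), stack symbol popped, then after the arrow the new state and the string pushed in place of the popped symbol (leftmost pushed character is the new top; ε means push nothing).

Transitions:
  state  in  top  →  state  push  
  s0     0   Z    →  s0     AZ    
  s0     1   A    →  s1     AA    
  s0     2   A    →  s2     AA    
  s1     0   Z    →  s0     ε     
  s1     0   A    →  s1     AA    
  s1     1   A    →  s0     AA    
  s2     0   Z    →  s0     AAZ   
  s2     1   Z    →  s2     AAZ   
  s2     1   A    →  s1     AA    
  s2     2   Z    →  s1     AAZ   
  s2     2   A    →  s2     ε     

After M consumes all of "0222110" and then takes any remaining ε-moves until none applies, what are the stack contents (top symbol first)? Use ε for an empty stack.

(s0, 0222110, Z) ⊢ (s0, 222110, AZ) ⊢ (s2, 22110, AAZ) ⊢ (s2, 2110, AZ) ⊢ (s2, 110, Z) ⊢ (s2, 10, AAZ) ⊢ (s1, 0, AAAZ) ⊢ (s1, ε, AAAAZ)
All input consumed in state s1 with stack AAAAZ.

AAAAZ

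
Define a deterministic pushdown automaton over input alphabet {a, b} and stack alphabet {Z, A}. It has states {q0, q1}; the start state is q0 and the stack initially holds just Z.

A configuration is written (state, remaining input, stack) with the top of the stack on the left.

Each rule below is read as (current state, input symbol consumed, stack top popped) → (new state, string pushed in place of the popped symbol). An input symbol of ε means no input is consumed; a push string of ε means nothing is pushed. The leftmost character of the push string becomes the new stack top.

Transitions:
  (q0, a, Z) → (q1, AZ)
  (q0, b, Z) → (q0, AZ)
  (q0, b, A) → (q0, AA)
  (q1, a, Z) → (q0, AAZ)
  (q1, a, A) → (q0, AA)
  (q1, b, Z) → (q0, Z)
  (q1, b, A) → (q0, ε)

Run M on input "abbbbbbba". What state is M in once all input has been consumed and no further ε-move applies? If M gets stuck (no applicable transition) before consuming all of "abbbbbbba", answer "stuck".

stuck

(q0, abbbbbbba, Z)
  read a, top Z: go to q1, push AZ → (q1, bbbbbbba, AZ)
  read b, top A: go to q0, push ε → (q0, bbbbbba, Z)
  read b, top Z: go to q0, push AZ → (q0, bbbbba, AZ)
  read b, top A: go to q0, push AA → (q0, bbbba, AAZ)
  read b, top A: go to q0, push AA → (q0, bbba, AAAZ)
  read b, top A: go to q0, push AA → (q0, bba, AAAAZ)
  read b, top A: go to q0, push AA → (q0, ba, AAAAAZ)
  read b, top A: go to q0, push AA → (q0, a, AAAAAAZ)
No transition for (q0, a, top A); M blocks with input a remaining.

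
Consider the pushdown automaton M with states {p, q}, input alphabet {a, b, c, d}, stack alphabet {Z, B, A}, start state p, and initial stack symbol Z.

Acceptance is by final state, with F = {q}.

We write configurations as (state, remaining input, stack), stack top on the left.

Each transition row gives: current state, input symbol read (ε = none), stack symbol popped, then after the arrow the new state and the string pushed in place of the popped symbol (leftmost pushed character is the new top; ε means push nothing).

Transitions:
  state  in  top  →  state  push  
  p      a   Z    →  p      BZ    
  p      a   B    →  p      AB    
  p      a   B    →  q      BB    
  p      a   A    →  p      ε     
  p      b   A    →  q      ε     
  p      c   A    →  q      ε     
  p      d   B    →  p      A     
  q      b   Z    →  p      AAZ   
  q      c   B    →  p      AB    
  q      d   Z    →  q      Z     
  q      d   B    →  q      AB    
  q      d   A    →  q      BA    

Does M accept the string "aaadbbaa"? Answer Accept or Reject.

Reject

No computation consumes all input and reaches a final state.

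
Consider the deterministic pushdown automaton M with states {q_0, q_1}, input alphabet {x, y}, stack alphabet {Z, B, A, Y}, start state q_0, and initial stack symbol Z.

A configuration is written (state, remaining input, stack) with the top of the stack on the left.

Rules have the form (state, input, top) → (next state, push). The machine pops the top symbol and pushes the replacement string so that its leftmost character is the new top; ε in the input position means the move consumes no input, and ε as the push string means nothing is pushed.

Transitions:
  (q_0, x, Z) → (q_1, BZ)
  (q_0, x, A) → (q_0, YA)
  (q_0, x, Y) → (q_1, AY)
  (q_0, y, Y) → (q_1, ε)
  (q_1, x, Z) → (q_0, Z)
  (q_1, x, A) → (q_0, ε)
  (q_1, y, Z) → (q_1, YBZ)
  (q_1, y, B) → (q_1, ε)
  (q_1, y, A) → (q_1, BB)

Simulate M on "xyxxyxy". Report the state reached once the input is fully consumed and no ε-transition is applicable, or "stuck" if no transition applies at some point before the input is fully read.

stuck

(q_0, xyxxyxy, Z)
  read x, top Z: go to q_1, push BZ → (q_1, yxxyxy, BZ)
  read y, top B: go to q_1, push ε → (q_1, xxyxy, Z)
  read x, top Z: go to q_0, push Z → (q_0, xyxy, Z)
  read x, top Z: go to q_1, push BZ → (q_1, yxy, BZ)
  read y, top B: go to q_1, push ε → (q_1, xy, Z)
  read x, top Z: go to q_0, push Z → (q_0, y, Z)
No transition for (q_0, y, top Z); M blocks with input y remaining.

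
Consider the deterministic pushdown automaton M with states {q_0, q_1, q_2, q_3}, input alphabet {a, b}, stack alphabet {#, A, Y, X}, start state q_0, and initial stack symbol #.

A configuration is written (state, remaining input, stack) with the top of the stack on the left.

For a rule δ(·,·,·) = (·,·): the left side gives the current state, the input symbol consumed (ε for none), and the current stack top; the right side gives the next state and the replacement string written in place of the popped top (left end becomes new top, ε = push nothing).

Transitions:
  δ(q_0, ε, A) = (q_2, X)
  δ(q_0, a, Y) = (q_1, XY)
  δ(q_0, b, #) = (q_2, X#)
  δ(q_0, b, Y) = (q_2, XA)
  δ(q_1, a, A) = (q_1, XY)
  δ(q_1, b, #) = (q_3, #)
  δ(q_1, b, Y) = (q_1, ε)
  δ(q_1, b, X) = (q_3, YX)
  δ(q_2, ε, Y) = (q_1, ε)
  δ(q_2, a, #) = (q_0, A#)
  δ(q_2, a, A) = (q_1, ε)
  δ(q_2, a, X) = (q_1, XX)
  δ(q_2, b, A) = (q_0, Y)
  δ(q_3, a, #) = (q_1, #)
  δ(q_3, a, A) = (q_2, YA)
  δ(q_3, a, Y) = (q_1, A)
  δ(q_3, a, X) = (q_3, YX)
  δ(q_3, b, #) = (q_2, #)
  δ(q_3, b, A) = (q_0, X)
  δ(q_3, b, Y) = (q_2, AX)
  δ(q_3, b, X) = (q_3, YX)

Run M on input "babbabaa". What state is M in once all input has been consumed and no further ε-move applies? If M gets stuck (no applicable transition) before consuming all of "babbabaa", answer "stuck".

q_1

(q_0, babbabaa, #) ⊢ (q_2, abbabaa, X#) ⊢ (q_1, bbabaa, XX#) ⊢ (q_3, babaa, YXX#) ⊢ (q_2, abaa, AXXX#) ⊢ (q_1, baa, XXX#) ⊢ (q_3, aa, YXXX#) ⊢ (q_1, a, AXXX#) ⊢ (q_1, ε, XYXXX#)
All input consumed; M is in state q_1.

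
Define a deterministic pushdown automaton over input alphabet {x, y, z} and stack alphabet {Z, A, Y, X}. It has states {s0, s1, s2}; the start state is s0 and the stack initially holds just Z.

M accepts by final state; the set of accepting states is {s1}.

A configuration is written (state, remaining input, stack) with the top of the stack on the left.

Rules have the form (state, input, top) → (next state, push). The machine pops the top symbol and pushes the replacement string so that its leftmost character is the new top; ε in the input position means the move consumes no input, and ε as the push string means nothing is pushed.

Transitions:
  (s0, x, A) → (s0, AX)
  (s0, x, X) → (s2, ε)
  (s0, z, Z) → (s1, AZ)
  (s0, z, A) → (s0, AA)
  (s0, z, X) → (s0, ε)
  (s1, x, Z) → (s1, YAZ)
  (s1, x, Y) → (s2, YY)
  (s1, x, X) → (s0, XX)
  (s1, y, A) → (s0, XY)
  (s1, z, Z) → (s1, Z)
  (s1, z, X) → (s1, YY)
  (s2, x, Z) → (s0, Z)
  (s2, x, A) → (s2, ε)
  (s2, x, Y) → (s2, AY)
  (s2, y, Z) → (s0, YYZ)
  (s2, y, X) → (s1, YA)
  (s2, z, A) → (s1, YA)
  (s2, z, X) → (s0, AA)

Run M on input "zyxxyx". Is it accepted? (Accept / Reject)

(s0, zyxxyx, Z) ⊢ (s1, yxxyx, AZ) ⊢ (s0, xxyx, XYZ) ⊢ (s2, xyx, YZ) ⊢ (s2, yx, AYZ)
No transition applies at (s2, yx, AYZ); input not fully consumed.

Reject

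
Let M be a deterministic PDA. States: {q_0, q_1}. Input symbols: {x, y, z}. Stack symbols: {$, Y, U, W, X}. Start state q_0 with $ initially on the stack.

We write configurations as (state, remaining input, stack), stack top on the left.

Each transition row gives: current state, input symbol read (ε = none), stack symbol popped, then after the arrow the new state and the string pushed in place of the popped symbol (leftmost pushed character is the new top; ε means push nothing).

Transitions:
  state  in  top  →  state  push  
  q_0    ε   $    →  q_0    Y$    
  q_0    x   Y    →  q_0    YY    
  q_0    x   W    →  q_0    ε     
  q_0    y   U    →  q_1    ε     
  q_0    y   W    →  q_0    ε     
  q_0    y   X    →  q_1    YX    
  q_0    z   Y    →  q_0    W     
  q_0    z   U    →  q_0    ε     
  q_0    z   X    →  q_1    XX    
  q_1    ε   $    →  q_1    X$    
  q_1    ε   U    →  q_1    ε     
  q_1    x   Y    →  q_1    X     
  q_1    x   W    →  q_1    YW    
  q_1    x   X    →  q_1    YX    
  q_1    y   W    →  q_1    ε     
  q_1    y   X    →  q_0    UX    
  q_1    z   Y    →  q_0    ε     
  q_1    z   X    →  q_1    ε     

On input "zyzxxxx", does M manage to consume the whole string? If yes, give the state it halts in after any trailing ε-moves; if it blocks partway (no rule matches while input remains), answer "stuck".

(q_0, zyzxxxx, $)
  ε-move, top $: go to q_0, push Y$ → (q_0, zyzxxxx, Y$)
  read z, top Y: go to q_0, push W → (q_0, yzxxxx, W$)
  read y, top W: go to q_0, push ε → (q_0, zxxxx, $)
  ε-move, top $: go to q_0, push Y$ → (q_0, zxxxx, Y$)
  read z, top Y: go to q_0, push W → (q_0, xxxx, W$)
  read x, top W: go to q_0, push ε → (q_0, xxx, $)
  ε-move, top $: go to q_0, push Y$ → (q_0, xxx, Y$)
  read x, top Y: go to q_0, push YY → (q_0, xx, YY$)
  read x, top Y: go to q_0, push YY → (q_0, x, YYY$)
  read x, top Y: go to q_0, push YY → (q_0, ε, YYYY$)
All input consumed; M is in state q_0.

q_0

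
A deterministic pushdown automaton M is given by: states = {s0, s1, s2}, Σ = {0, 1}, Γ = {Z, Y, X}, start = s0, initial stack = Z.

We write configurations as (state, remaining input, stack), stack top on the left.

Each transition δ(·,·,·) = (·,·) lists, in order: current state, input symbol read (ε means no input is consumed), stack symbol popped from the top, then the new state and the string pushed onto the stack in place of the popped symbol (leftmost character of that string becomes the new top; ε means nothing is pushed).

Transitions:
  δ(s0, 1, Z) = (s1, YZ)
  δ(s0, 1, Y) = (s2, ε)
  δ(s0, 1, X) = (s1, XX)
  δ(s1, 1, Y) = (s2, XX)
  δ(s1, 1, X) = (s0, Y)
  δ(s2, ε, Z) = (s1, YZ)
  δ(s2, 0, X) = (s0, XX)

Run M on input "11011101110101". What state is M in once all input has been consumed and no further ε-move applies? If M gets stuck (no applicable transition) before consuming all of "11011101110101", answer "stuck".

stuck

(s0, 11011101110101, Z) ⊢ (s1, 1011101110101, YZ) ⊢ (s2, 011101110101, XXZ) ⊢ (s0, 11101110101, XXXZ) ⊢ (s1, 1101110101, XXXXZ) ⊢ (s0, 101110101, YXXXZ) ⊢ (s2, 01110101, XXXZ) ⊢ (s0, 1110101, XXXXZ) ⊢ (s1, 110101, XXXXXZ) ⊢ (s0, 10101, YXXXXZ) ⊢ (s2, 0101, XXXXZ) ⊢ (s0, 101, XXXXXZ) ⊢ (s1, 01, XXXXXXZ)
No transition for (s1, 0, top X); M blocks with input 01 remaining.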